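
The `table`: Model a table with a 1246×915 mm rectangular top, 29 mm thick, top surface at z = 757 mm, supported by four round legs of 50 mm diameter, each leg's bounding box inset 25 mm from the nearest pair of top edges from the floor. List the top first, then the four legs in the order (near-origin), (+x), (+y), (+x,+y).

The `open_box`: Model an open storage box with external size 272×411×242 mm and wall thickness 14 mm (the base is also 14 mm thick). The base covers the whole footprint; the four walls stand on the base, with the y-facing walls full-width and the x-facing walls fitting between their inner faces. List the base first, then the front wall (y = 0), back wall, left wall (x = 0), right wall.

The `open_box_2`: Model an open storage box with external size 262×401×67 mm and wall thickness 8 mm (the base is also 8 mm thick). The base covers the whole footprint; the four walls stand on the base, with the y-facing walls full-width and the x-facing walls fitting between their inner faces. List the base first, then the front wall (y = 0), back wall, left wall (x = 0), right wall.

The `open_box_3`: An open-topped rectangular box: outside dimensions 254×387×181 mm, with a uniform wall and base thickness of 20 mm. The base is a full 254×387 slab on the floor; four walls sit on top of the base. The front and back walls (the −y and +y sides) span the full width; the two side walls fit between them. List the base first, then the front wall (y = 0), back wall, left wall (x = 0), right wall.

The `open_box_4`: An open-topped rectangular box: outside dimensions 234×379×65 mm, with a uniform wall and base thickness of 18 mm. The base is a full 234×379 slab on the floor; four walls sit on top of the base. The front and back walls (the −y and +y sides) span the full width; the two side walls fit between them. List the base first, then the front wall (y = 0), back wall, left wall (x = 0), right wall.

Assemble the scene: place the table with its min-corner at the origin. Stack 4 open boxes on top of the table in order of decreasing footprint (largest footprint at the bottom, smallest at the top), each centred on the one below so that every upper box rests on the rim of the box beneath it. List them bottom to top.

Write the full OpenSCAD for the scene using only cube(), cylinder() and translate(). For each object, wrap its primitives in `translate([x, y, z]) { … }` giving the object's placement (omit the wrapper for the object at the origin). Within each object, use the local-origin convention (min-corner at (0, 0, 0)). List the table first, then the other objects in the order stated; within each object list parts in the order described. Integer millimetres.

translate([0, 0, 728]) cube([1246, 915, 29]);
translate([50, 50, 0]) cylinder(h = 728, r = 25);
translate([1196, 50, 0]) cylinder(h = 728, r = 25);
translate([50, 865, 0]) cylinder(h = 728, r = 25);
translate([1196, 865, 0]) cylinder(h = 728, r = 25);
translate([487, 252, 757]) {
  cube([272, 411, 14]);
  translate([0, 0, 14]) cube([272, 14, 228]);
  translate([0, 397, 14]) cube([272, 14, 228]);
  translate([0, 14, 14]) cube([14, 383, 228]);
  translate([258, 14, 14]) cube([14, 383, 228]);
}
translate([492, 257, 999]) {
  cube([262, 401, 8]);
  translate([0, 0, 8]) cube([262, 8, 59]);
  translate([0, 393, 8]) cube([262, 8, 59]);
  translate([0, 8, 8]) cube([8, 385, 59]);
  translate([254, 8, 8]) cube([8, 385, 59]);
}
translate([496, 264, 1066]) {
  cube([254, 387, 20]);
  translate([0, 0, 20]) cube([254, 20, 161]);
  translate([0, 367, 20]) cube([254, 20, 161]);
  translate([0, 20, 20]) cube([20, 347, 161]);
  translate([234, 20, 20]) cube([20, 347, 161]);
}
translate([506, 268, 1247]) {
  cube([234, 379, 18]);
  translate([0, 0, 18]) cube([234, 18, 47]);
  translate([0, 361, 18]) cube([234, 18, 47]);
  translate([0, 18, 18]) cube([18, 343, 47]);
  translate([216, 18, 18]) cube([18, 343, 47]);
}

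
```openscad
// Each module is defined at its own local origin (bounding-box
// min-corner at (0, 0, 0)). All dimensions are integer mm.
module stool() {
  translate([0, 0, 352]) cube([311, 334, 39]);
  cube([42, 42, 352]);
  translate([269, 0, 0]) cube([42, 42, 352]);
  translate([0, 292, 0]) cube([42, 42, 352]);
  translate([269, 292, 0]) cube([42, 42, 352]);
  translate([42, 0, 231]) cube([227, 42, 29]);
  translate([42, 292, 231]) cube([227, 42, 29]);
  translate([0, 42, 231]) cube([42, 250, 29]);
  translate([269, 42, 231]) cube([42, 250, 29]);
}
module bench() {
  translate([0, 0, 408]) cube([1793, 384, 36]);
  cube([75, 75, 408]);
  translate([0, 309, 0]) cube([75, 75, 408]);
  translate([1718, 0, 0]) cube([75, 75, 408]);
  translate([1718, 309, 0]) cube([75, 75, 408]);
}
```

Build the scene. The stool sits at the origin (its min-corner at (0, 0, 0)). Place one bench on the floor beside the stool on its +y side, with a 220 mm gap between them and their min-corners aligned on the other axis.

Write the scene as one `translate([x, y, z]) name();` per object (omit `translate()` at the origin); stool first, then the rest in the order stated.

stool();
translate([0, 554, 0]) bench();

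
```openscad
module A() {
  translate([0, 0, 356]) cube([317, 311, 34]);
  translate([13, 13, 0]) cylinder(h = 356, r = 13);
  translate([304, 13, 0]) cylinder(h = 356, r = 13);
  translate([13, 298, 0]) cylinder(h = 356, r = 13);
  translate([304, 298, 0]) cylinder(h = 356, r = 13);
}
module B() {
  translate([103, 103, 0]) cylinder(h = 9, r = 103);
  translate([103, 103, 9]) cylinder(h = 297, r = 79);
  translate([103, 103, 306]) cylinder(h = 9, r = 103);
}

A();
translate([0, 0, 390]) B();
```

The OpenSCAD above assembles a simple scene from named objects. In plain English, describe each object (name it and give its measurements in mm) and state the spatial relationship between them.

A is a four-legged stool. The seat is a 317×311×34 mm slab whose top surface is at z = 390 mm; four round legs, each 26 mm in diameter, run from the floor (z = 0) to the underside of the seat, each leg's axis is inset half a diameter from the nearest pair of seat edges (so the leg's bounding box is flush with the corner).

B is a spool: two coaxial disc flanges of radius 103 mm and thickness 9 mm, joined by a core cylinder of radius 79 mm and height 297 mm. The lower flange rests on z = 0 and the three cylinders share a vertical axis.

The spool is on top of the stool.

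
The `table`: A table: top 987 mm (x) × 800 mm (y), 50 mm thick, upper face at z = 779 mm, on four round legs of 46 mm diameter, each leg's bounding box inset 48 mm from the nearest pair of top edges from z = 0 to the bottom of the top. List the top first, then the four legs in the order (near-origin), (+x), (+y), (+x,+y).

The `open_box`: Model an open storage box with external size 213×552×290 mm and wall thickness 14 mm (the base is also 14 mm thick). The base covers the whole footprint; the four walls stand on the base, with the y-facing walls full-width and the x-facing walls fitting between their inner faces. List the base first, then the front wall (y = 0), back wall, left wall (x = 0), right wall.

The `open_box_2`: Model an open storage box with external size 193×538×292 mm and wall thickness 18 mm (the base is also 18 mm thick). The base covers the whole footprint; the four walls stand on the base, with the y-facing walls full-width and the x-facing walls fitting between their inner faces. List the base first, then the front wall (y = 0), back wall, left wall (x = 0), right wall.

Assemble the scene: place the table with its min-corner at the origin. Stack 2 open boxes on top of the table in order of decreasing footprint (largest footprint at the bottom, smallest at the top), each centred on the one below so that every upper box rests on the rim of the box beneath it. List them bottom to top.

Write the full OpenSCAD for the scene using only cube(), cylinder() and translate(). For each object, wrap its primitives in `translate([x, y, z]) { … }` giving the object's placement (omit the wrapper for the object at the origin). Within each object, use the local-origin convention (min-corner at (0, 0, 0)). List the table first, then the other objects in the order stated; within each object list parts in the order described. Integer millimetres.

translate([0, 0, 729]) cube([987, 800, 50]);
translate([71, 71, 0]) cylinder(h = 729, r = 23);
translate([916, 71, 0]) cylinder(h = 729, r = 23);
translate([71, 729, 0]) cylinder(h = 729, r = 23);
translate([916, 729, 0]) cylinder(h = 729, r = 23);
translate([387, 124, 779]) {
  cube([213, 552, 14]);
  translate([0, 0, 14]) cube([213, 14, 276]);
  translate([0, 538, 14]) cube([213, 14, 276]);
  translate([0, 14, 14]) cube([14, 524, 276]);
  translate([199, 14, 14]) cube([14, 524, 276]);
}
translate([397, 131, 1069]) {
  cube([193, 538, 18]);
  translate([0, 0, 18]) cube([193, 18, 274]);
  translate([0, 520, 18]) cube([193, 18, 274]);
  translate([0, 18, 18]) cube([18, 502, 274]);
  translate([175, 18, 18]) cube([18, 502, 274]);
}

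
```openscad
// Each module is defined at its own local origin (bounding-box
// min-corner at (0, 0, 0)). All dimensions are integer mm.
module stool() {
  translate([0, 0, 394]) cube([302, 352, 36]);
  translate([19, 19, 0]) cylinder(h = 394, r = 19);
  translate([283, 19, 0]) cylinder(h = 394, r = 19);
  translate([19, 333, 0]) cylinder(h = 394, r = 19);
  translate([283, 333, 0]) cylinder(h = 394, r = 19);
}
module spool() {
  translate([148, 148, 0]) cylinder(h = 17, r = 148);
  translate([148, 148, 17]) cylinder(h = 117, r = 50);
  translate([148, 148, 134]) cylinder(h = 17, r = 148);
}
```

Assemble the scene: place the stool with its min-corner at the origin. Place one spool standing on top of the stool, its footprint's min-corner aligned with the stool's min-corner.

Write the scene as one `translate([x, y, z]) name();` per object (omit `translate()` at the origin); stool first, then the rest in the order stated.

stool();
translate([0, 0, 430]) spool();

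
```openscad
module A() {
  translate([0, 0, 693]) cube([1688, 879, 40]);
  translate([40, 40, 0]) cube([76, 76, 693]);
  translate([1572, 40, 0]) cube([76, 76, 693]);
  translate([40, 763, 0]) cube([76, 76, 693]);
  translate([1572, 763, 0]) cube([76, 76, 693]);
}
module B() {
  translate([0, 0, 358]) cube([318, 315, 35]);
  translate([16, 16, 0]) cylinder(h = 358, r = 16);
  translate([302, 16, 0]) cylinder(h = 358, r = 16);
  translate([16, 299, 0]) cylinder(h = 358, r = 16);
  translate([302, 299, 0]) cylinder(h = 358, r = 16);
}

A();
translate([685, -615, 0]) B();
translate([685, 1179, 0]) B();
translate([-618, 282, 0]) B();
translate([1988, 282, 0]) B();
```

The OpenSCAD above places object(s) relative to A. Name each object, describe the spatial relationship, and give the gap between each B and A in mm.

Each stool's nearest face is 300 mm from the table's bounding box.

A is a table. B is a stool. Four stools sit around the table at the −y, +y, −x, +x sides. The gap between each stool and the table is 300 mm.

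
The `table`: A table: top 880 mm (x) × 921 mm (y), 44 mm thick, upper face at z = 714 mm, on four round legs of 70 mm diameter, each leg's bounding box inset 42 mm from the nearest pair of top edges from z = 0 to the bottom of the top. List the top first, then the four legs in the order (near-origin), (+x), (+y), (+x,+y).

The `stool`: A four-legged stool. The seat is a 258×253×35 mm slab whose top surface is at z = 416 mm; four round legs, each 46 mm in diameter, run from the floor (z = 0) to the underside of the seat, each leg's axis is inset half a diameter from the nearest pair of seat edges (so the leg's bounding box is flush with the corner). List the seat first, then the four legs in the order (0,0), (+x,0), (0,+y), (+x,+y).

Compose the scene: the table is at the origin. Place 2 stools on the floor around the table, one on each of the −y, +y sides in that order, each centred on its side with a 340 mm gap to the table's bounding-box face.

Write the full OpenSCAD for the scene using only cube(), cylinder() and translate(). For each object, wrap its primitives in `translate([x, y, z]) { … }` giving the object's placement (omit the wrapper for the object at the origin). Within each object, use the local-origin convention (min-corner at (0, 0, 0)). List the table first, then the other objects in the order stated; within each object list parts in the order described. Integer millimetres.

translate([0, 0, 670]) cube([880, 921, 44]);
translate([77, 77, 0]) cylinder(h = 670, r = 35);
translate([803, 77, 0]) cylinder(h = 670, r = 35);
translate([77, 844, 0]) cylinder(h = 670, r = 35);
translate([803, 844, 0]) cylinder(h = 670, r = 35);
translate([311, -593, 0]) {
  translate([0, 0, 381]) cube([258, 253, 35]);
  translate([23, 23, 0]) cylinder(h = 381, r = 23);
  translate([235, 23, 0]) cylinder(h = 381, r = 23);
  translate([23, 230, 0]) cylinder(h = 381, r = 23);
  translate([235, 230, 0]) cylinder(h = 381, r = 23);
}
translate([311, 1261, 0]) {
  translate([0, 0, 381]) cube([258, 253, 35]);
  translate([23, 23, 0]) cylinder(h = 381, r = 23);
  translate([235, 23, 0]) cylinder(h = 381, r = 23);
  translate([23, 230, 0]) cylinder(h = 381, r = 23);
  translate([235, 230, 0]) cylinder(h = 381, r = 23);
}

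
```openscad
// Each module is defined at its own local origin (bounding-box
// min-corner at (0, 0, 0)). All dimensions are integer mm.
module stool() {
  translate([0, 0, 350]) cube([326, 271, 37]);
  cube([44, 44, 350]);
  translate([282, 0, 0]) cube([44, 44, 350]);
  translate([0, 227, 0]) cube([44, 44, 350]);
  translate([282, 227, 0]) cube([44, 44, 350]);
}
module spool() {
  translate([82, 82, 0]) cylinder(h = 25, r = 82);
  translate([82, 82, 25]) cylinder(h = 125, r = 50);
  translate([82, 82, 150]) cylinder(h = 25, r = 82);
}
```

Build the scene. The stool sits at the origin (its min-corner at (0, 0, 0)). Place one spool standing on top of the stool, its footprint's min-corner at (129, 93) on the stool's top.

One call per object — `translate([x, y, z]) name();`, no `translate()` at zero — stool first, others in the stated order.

stool();
translate([129, 93, 387]) spool();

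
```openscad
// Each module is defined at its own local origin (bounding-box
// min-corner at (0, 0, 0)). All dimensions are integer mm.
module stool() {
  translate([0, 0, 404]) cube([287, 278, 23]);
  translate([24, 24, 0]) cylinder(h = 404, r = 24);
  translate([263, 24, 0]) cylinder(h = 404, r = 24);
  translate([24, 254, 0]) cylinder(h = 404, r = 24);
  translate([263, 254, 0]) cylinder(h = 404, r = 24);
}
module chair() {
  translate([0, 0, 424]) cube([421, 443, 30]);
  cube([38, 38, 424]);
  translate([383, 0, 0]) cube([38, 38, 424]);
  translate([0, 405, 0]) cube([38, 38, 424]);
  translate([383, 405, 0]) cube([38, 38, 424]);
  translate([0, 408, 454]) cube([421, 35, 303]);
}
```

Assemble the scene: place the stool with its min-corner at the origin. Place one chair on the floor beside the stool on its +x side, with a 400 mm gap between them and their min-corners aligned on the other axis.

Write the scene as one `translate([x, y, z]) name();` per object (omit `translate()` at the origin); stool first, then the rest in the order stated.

stool();
translate([687, 0, 0]) chair();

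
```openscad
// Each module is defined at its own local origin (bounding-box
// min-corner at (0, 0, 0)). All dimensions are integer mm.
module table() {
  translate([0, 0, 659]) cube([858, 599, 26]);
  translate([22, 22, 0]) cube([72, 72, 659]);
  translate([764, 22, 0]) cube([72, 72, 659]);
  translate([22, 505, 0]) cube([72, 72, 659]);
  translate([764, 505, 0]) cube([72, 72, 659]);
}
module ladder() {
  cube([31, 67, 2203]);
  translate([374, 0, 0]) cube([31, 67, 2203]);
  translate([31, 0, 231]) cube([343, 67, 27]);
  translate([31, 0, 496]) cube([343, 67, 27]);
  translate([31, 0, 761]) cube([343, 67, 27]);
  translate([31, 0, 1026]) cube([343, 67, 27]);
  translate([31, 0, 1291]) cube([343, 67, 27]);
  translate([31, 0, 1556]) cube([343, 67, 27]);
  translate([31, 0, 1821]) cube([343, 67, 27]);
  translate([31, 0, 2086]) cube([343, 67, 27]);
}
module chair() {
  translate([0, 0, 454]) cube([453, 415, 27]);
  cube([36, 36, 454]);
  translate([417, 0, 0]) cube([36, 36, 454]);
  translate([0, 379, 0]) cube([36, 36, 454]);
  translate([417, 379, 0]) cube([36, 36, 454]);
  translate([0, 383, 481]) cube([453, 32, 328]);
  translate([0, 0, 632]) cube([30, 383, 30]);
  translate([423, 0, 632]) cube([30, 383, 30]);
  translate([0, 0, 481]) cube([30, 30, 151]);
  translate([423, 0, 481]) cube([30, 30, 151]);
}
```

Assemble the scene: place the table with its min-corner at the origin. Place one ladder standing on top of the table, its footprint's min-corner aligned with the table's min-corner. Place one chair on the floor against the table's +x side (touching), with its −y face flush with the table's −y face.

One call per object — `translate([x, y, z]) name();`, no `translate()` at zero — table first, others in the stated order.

table();
translate([0, 0, 685]) ladder();
translate([858, 0, 0]) chair();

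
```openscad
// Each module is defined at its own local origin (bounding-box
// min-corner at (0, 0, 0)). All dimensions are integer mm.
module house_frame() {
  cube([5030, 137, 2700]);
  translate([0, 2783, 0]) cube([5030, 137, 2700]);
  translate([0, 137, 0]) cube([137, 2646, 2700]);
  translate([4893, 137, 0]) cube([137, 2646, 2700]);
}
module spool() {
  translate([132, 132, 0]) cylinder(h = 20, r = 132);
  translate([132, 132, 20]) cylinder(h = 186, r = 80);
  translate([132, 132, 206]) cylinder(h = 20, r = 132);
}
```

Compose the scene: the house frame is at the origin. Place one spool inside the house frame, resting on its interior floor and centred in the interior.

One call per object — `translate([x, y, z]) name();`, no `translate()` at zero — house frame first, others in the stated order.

house_frame();
translate([2383, 1328, 0]) spool();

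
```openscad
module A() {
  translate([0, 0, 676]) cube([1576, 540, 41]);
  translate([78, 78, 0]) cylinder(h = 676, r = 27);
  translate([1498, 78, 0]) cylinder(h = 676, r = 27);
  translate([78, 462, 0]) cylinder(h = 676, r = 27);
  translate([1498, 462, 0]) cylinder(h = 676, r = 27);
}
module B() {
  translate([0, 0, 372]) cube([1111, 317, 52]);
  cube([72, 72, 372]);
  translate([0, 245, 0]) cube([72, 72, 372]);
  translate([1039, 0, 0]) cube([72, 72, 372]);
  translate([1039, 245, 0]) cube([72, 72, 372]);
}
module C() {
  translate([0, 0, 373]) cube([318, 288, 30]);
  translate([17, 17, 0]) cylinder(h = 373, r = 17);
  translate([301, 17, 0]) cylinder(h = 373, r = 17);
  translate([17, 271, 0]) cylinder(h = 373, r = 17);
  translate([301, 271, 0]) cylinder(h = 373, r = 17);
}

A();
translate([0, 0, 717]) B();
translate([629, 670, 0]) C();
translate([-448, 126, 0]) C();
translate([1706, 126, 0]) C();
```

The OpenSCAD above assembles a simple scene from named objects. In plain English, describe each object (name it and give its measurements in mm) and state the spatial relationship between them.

A is a table: top 1576 mm (x) × 540 mm (y), 41 mm thick, upper face at z = 717 mm, on four round legs of 54 mm diameter, each leg's bounding box inset 51 mm from the nearest pair of top edges, running from z = 0 to the bottom of the top.

B is a bench: a 1111×317 mm seat slab, 52 mm thick, top at z = 424 mm, on four 72×72 mm square legs flush with the seat corners and standing on z = 0.

C is a four-legged stool. The seat is 318×288 mm, 30 mm thick, top at z = 403 mm. It stands on four round legs, each 34 mm in diameter, from z = 0 to the seat underside, each leg's axis is inset half a diameter from the nearest pair of seat edges (so the leg's bounding box is flush with the corner).

The bench is on top of the table. Three stools sit around the table at the +y, −x, +x sides.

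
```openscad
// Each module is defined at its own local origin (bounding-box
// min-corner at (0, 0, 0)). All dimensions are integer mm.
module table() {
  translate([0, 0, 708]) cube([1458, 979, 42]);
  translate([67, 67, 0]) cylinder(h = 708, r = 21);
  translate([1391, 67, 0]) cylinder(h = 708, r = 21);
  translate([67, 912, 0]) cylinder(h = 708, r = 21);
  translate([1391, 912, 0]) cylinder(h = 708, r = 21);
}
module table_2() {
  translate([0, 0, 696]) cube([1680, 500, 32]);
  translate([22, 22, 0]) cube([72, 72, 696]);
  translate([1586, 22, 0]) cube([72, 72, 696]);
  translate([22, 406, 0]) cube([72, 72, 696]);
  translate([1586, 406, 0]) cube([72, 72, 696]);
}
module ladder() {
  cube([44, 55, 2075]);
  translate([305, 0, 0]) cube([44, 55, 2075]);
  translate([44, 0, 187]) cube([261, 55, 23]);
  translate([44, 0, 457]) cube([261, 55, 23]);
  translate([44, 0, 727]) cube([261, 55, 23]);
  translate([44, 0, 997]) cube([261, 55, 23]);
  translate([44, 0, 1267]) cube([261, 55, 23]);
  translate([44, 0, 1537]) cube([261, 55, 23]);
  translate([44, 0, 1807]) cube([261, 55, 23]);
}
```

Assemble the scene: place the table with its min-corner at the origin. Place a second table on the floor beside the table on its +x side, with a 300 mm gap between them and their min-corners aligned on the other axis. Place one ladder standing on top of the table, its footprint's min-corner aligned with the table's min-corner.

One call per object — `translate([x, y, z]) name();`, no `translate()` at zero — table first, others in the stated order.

table();
translate([1758, 0, 0]) table_2();
translate([0, 0, 750]) ladder();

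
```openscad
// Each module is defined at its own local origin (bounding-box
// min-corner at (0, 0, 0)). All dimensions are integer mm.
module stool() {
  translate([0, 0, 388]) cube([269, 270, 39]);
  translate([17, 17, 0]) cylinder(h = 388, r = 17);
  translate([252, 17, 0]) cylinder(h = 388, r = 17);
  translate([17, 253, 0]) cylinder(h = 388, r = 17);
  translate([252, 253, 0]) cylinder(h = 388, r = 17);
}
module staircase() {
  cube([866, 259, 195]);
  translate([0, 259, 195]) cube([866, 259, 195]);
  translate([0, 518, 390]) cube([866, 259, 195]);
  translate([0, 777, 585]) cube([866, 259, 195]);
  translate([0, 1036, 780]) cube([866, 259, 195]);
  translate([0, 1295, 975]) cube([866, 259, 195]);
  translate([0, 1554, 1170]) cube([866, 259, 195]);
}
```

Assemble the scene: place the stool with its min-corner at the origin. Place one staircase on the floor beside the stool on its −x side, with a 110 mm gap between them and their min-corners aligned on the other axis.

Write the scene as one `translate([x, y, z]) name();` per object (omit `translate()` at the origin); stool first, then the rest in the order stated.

stool();
translate([-976, 0, 0]) staircase();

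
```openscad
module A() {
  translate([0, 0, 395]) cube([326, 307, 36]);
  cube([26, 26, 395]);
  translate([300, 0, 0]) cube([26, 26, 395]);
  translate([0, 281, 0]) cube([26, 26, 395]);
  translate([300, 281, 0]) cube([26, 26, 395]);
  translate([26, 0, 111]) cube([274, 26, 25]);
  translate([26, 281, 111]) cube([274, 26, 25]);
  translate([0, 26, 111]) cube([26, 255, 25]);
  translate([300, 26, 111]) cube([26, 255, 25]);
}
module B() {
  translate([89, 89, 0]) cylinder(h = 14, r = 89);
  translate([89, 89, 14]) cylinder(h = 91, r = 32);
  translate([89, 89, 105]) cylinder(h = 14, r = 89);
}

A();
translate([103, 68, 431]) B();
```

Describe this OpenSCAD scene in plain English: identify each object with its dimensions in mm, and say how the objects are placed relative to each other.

A is a four-legged stool. The seat is 326×307 mm, 36 mm thick, top at z = 431 mm. It stands on four square legs, each 26×26 mm in cross-section, from z = 0 to the seat underside, each flush with a corner of the seat. Four stretchers, 26 mm wide and 25 mm tall, connect adjacent legs with their undersides at z = 111 mm, each running between the inner faces of the legs it joins and aligned with the legs' outer faces on the other axis.

B is a spool: two coaxial disc flanges of radius 89 mm and thickness 14 mm, joined by a core cylinder of radius 32 mm and height 91 mm. The lower flange rests on z = 0 and the three cylinders share a vertical axis.

The spool is on top of the stool.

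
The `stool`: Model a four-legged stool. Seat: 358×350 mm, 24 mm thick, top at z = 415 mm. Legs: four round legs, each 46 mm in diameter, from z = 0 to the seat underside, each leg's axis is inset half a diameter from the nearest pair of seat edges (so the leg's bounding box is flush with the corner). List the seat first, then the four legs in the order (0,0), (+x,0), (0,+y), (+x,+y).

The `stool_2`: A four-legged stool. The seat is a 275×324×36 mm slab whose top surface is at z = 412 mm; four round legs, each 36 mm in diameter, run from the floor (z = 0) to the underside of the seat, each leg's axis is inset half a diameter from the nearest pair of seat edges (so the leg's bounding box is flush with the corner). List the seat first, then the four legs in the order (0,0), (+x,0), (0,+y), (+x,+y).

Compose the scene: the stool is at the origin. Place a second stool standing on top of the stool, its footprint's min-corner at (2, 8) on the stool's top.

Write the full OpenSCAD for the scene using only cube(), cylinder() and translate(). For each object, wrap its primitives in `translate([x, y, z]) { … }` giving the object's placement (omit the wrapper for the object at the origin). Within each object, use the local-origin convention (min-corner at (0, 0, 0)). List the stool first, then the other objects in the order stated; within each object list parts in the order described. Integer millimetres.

translate([0, 0, 391]) cube([358, 350, 24]);
translate([23, 23, 0]) cylinder(h = 391, r = 23);
translate([335, 23, 0]) cylinder(h = 391, r = 23);
translate([23, 327, 0]) cylinder(h = 391, r = 23);
translate([335, 327, 0]) cylinder(h = 391, r = 23);
translate([2, 8, 415]) {
  translate([0, 0, 376]) cube([275, 324, 36]);
  translate([18, 18, 0]) cylinder(h = 376, r = 18);
  translate([257, 18, 0]) cylinder(h = 376, r = 18);
  translate([18, 306, 0]) cylinder(h = 376, r = 18);
  translate([257, 306, 0]) cylinder(h = 376, r = 18);
}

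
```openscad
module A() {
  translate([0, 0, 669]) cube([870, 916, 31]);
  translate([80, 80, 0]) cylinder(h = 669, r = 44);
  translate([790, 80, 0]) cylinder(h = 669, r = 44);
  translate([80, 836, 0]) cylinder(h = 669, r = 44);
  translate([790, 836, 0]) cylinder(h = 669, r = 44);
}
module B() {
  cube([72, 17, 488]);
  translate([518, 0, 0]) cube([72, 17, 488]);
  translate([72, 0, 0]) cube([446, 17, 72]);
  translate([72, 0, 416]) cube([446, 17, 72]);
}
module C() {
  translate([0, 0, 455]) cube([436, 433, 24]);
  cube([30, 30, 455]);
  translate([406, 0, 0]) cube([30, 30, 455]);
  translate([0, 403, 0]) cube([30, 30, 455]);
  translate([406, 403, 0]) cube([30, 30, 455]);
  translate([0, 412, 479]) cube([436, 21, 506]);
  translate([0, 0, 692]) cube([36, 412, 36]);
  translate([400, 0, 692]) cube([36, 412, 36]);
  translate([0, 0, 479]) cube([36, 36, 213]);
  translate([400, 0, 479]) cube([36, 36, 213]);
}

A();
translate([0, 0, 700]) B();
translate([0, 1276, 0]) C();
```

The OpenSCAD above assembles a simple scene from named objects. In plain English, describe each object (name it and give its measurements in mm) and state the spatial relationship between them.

A is a table: top 870 mm (x) × 916 mm (y), 31 mm thick, upper face at z = 700 mm, on four round legs of 88 mm diameter, each leg's bounding box inset 36 mm from the nearest pair of top edges, running from z = 0 to the bottom of the top.

B is a picture frame with a 446×344 mm rectangular opening (x by z) and a uniform 72 mm border on every side. Frame depth is 17 mm along y. It is built from two vertical stiles running the full outside height and two horizontal rails spanning the gap between the stiles.

C is a chair. The seat is a 436×433×24 mm slab with its top at z = 479 mm, on four 30×30 mm corner legs (flush with the seat edges, standing on z = 0). A flat backrest 21 mm thick, 506 mm tall, spans the full seat width and rises from the seat top along its +y edge, rear face flush with the rear of the seat. Two armrests of 36×36 mm section run along each side from the seat's front edge to the front of the backrest, top faces 249 mm above the seat top and outer faces flush with the seat's x-edges; a 36×36 mm post under the front of each armrest stands on the seat at the front corner.

The picture frame is on top of the table. The chair is on the floor beside the table on its +y side.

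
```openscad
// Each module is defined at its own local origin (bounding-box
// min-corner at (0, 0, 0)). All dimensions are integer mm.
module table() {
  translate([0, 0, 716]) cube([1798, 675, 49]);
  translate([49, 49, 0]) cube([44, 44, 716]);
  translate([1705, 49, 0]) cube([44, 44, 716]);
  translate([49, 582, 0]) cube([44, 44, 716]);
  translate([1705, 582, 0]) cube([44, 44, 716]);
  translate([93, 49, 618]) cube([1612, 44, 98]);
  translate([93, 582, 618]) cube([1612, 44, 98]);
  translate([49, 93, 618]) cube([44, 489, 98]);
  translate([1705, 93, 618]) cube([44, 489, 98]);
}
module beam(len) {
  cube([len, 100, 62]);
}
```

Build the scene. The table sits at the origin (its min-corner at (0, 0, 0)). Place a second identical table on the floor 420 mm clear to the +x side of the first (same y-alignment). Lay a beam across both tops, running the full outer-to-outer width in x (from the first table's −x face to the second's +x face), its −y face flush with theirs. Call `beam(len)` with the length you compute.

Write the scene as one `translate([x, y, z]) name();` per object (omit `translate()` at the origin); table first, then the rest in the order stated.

table();
translate([2218, 0, 0]) table();
translate([0, 0, 765]) beam(4016);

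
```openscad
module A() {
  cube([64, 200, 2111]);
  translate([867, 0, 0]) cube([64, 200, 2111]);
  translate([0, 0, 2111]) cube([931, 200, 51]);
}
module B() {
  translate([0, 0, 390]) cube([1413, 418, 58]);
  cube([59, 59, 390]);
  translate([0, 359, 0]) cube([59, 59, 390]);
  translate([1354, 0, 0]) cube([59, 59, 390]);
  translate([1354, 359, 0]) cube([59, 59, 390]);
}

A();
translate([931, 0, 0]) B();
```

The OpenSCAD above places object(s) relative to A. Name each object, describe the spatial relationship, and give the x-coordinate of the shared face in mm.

The door frame's +x face and the bench's −x face are both at x = 931 mm.

A is a door frame. B is a bench. The bench is against the door frame's +x side, with their −y faces flush. The x-coordinate of the shared face is 931 mm.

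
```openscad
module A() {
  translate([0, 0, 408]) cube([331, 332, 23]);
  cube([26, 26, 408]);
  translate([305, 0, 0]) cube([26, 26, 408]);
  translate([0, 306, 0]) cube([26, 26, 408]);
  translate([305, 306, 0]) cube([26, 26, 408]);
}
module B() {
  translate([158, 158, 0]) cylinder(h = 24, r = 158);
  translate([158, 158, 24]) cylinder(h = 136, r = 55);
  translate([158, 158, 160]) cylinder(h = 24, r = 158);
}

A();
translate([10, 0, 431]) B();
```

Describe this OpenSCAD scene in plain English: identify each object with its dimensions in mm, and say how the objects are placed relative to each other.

A is a simple wooden stool: a rectangular seat 331 mm (x) by 332 mm (y), 23 mm thick, top face at z = 431 mm, on four square legs, each 26×26 mm in cross-section. The legs rest on z = 0, each flush with a corner of the seat.

B is a spool: two coaxial disc flanges of radius 158 mm and thickness 24 mm, joined by a core cylinder of radius 55 mm and height 136 mm. The lower flange rests on z = 0 and the three cylinders share a vertical axis.

The spool is on top of the stool.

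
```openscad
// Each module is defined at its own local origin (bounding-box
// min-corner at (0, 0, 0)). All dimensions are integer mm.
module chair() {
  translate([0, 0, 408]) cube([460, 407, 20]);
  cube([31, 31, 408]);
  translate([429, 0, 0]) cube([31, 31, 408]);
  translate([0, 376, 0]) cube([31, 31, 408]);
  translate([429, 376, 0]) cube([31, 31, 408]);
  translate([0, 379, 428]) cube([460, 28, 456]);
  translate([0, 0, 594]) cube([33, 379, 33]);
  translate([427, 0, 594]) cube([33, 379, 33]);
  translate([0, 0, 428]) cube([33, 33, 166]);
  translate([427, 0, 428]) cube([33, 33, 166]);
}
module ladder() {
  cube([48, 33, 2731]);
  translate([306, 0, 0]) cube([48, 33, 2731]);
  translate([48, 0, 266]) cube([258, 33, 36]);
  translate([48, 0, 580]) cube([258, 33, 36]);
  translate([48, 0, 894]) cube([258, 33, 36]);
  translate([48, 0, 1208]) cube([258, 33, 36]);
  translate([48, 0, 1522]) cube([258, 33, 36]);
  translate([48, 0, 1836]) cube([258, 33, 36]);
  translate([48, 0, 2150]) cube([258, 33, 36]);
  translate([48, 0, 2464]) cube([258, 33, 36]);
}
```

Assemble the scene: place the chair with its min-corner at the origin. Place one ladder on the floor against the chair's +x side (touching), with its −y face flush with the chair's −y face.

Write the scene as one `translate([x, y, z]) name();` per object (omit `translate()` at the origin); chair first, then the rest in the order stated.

chair();
translate([460, 0, 0]) ladder();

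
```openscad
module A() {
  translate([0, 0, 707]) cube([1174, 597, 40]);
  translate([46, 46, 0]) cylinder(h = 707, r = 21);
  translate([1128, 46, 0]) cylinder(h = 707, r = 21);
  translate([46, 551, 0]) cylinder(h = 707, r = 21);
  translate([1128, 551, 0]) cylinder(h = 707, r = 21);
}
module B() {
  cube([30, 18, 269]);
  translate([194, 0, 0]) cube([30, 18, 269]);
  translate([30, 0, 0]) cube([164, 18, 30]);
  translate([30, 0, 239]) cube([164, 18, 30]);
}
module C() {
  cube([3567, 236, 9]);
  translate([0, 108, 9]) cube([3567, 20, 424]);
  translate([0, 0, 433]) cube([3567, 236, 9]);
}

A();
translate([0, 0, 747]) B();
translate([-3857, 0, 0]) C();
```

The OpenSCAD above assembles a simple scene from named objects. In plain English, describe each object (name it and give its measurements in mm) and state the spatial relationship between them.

A is a rectangular dining table. The top is 1174×597×40 mm with its upper surface at z = 747 mm. It stands on four round legs of 42 mm diameter, each leg's bounding box inset 25 mm from the nearest pair of top edges, running from the floor to the underside of the top.

B is a rectangular picture frame lying in the x–z plane (depth along y). The opening is 164 mm wide (x) by 209 mm tall (z), surrounded by a border 30 mm wide on all four sides. The frame is 18 mm deep and is made of two full-height vertical stiles with two horizontal rails fitted between them.

C is an I-beam lying along x, 3567 mm long. Overall section height 442 mm. Two flanges 236 mm wide (y) and 9 mm thick, one on the floor and one at the top; a web 20 mm thick runs between them, centred on the flange width.

The picture frame is on top of the table. The I-beam is on the floor beside the table on its −x side.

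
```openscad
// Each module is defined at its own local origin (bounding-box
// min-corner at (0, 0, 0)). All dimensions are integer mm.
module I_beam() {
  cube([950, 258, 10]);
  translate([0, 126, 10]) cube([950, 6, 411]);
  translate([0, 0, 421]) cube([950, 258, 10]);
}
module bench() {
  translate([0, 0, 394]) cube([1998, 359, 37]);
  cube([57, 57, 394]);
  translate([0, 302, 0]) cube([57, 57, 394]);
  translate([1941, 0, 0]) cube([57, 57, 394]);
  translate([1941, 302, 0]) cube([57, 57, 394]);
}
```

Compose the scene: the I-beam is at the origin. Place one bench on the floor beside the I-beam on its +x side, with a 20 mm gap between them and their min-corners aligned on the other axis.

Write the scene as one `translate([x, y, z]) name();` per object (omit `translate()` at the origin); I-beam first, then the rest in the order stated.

I_beam();
translate([970, 0, 0]) bench();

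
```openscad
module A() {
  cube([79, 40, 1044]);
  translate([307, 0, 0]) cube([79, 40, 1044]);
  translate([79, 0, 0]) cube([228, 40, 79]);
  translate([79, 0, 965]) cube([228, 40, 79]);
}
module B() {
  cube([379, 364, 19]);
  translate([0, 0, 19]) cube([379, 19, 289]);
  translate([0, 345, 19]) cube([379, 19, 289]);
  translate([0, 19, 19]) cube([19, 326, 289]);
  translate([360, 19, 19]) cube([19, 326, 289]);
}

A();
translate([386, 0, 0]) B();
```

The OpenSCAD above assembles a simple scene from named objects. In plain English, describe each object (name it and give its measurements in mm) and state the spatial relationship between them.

A is a rectangular picture frame lying in the x–z plane (depth along y). The opening is 228 mm wide (x) by 886 mm tall (z), surrounded by a border 79 mm wide on all four sides. The frame is 40 mm deep and is made of two full-height vertical stiles with two horizontal rails fitted between them.

B is an open-topped rectangular box: outside dimensions 379×364×308 mm, with a uniform wall and base thickness of 19 mm. The base is a full 379×364 slab on the floor; four walls sit on top of the base. The front and back walls (the −y and +y sides) span the full width; the two side walls fit between them.

The open box is against the picture frame's +x side, with their −y faces flush.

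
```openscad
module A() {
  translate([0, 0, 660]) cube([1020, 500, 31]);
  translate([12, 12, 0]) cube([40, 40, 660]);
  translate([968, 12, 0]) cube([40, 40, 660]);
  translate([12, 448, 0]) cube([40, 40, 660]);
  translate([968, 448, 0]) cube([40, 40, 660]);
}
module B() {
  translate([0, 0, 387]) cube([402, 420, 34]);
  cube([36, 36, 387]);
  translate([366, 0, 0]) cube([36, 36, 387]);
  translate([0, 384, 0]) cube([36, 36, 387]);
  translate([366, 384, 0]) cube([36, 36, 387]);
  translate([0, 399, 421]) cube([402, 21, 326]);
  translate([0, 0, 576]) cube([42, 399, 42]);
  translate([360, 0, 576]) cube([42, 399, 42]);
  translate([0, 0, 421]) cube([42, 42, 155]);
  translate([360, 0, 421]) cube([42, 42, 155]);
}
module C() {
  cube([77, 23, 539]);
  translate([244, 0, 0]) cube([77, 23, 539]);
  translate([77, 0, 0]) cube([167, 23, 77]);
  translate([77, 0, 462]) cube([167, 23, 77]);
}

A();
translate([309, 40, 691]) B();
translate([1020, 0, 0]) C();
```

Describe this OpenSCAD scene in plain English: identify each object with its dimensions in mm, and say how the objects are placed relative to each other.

A is a rectangular dining table. The top is 1020×500×31 mm with its upper surface at z = 691 mm. It stands on four 40×40 mm square legs, each inset 12 mm from the nearest pair of top edges, running from the floor to the underside of the top.

B is a chair. The seat is a 402×420×34 mm slab with its top at z = 421 mm, on four 36×36 mm corner legs (flush with the seat edges, standing on z = 0). A flat backrest 21 mm thick, 326 mm tall, spans the full seat width and rises from the seat top along its +y edge, rear face flush with the rear of the seat. Two armrests of 42×42 mm section run along each side from the seat's front edge to the front of the backrest, top faces 197 mm above the seat top and outer faces flush with the seat's x-edges; a 42×42 mm post under the front of each armrest stands on the seat at the front corner.

C is a rectangular picture frame lying in the x–z plane (depth along y). The opening is 167 mm wide (x) by 385 mm tall (z), surrounded by a border 77 mm wide on all four sides. The frame is 23 mm deep and is made of two full-height vertical stiles with two horizontal rails fitted between them.

The chair is on top of the table, centred. The picture frame is against the table's +x side, with their −y faces flush.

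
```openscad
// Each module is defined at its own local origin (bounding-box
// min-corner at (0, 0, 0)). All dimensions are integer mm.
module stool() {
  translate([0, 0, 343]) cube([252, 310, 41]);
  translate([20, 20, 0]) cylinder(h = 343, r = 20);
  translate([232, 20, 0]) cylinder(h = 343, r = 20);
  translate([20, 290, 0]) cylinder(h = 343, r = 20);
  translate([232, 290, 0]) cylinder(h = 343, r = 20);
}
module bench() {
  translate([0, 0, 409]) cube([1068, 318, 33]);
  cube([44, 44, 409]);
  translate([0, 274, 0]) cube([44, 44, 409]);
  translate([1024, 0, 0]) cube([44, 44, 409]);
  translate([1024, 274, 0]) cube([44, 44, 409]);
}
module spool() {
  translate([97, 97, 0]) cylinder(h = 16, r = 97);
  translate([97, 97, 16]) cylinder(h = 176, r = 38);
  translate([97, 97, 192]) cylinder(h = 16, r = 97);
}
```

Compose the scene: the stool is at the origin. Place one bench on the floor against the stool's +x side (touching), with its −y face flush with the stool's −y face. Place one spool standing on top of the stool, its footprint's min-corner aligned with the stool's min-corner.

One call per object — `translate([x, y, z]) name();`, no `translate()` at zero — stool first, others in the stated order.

stool();
translate([252, 0, 0]) bench();
translate([0, 0, 384]) spool();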